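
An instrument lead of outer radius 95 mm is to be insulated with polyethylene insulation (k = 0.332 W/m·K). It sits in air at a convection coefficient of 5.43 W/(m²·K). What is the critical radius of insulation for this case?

For a cylinder r_cr = k/h = 0.332/5.43
r_cr = 61.1 mm; since the bare radius (95 mm) is above r_cr, any added insulation will reduce heat loss.

r_cr ≈ 61.1 mm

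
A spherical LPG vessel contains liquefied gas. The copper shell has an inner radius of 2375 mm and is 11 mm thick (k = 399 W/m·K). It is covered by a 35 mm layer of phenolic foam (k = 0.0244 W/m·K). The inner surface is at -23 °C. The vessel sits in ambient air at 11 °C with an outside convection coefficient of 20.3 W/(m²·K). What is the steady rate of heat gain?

Q ≈ 1660 W

Spherical conduction: R = (1/r_in − 1/r_out)/(4πk) per layer; series-sum.
R_copper shell = (1/2.375 − 1/2.386)/(4π×399) = 3.871×10^-7 K/W
R_phenolic foam = (1/2.386 − 1/2.421)/(4π×0.0244) = 0.01976 K/W
R_outer film = 1/(h·4πr_o²) = 1/(20.3×4π×2.421²) = 6.688×10^-4 K/W
R_total = 0.02043 K/W
Q = ΔT/R_total = 34/0.02043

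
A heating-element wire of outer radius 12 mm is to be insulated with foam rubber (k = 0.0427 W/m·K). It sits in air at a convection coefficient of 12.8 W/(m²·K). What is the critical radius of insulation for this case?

r_cr ≈ 3.34 mm

For a cylinder r_cr = k/h = 0.0427/12.8
r_cr = 3.34 mm; since the bare radius (12 mm) is above r_cr, any added insulation will reduce heat loss.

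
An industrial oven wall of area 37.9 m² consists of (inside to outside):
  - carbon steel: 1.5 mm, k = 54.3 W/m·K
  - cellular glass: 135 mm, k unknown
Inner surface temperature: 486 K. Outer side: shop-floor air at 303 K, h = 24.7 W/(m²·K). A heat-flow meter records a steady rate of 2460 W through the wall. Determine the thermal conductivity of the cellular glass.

k ≈ 0.0486 W/(m·K)

Model the wall as resistances in series:
R_carbon steel = L/(kA) = 0.0015/(54.3×37.9) = 7.289×10^-7 K/W
R_outer film = 1/(h_o·A) = 1/(24.7×37.9) = 0.001068 K/W
Sum of known resistances R_other = 0.001069 K/W
Total R = ΔT/Q = 183/2460 = 0.07439 K/W
R_cellular glass = R_total − R_other = 0.07332 K/W
k = L/(R·A) = 0.135/(0.07332×37.9)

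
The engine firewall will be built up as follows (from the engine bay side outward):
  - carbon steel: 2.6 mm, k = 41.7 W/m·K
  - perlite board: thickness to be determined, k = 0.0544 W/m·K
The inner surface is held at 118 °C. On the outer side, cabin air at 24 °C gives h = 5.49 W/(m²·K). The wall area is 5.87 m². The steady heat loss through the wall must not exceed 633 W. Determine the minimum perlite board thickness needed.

Model the wall as resistances in series:
R_carbon steel = L/(kA) = 0.0026/(41.7×5.87) = 1.062×10^-5 K/W
R_outer film = 1/(h_o·A) = 1/(5.49×5.87) = 0.03103 K/W
Sum of the known resistances R_other = 0.03104 K/W
Required total resistance R_tot = ΔT/Q_allow = 94/633 = 0.1485 K/W
R_perlite board = R_tot − R_other = 0.1175 K/W
L = R·k·A = 0.1175×0.0544×5.87

L ≈ 37.5 mm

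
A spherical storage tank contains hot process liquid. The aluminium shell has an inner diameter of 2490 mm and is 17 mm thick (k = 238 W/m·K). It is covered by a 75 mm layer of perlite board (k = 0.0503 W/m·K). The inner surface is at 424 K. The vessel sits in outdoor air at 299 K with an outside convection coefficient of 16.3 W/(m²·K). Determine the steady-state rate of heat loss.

Spherical conduction: R = (1/r_in − 1/r_out)/(4πk) per layer; series-sum.
R_aluminium shell = (1/1.245 − 1/1.262)/(4π×238) = 3.618×10^-6 K/W
R_perlite board = (1/1.262 − 1/1.337)/(4π×0.0503) = 0.07032 K/W
R_outer film = 1/(h·4πr_o²) = 1/(16.3×4π×1.337²) = 0.002731 K/W
R_total = 0.07306 K/W
Q = ΔT/R_total = 125/0.07306

Q ≈ 1710 W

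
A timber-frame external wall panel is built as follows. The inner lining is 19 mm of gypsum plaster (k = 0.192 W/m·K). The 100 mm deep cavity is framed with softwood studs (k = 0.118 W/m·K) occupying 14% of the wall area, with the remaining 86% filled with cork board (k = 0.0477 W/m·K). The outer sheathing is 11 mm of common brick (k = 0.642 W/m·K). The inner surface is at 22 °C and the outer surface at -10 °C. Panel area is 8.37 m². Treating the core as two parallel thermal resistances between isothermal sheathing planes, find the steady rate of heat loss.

Q ≈ 144 W

Sheathing layers in series; stud and cavity paths in parallel between them.
R_inner = 0.019/(0.192×8.37) = 0.01182 K/W
R_stud  = 0.1/(0.118×0.14×8.37) = 0.7232 K/W
R_cav   = 0.1/(0.0477×0.86×8.37) = 0.2912 K/W
1/R_core = 1/R_stud + 1/R_cav → R_core = 0.2076 K/W
R_outer = 0.011/(0.642×8.37) = 0.002047 K/W
R_total = 0.2215 K/W
Q = ΔT/R_total = 32/0.2215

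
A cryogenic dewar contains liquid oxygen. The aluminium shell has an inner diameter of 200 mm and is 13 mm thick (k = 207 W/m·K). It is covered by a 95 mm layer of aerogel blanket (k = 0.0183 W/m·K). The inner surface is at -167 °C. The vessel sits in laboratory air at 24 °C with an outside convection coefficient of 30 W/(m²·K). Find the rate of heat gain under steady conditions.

Q ≈ 10.8 W

Spherical conduction: R = (1/r_in − 1/r_out)/(4πk) per layer; series-sum.
R_aluminium shell = (1/0.1 − 1/0.113)/(4π×207) = 4.423×10^-4 K/W
R_aerogel blanket = (1/0.113 − 1/0.208)/(4π×0.0183) = 17.58 K/W
R_outer film = 1/(h·4πr_o²) = 1/(30×4π×0.208²) = 0.06131 K/W
R_total = 17.64 K/W
Q = ΔT/R_total = 191/17.64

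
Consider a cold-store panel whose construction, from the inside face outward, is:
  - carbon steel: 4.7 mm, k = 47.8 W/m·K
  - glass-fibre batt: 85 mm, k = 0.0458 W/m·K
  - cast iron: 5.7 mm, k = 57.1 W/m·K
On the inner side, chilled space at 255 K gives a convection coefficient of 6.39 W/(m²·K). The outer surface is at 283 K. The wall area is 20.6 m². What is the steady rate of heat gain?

Using the resistance-network approach (series):
R_inner film = 1/(h_i·A) = 1/(6.39×20.6) = 0.007597 K/W
R_carbon steel = L/(kA) = 0.0047/(47.8×20.6) = 4.773×10^-6 K/W
R_glass-fibre batt = L/(kA) = 0.085/(0.0458×20.6) = 0.09009 K/W
R_cast iron = L/(kA) = 0.0057/(57.1×20.6) = 4.846×10^-6 K/W
R_total = 0.0977 K/W
Q = ΔT / R_total = 28 / 0.0977

Q ≈ 287 W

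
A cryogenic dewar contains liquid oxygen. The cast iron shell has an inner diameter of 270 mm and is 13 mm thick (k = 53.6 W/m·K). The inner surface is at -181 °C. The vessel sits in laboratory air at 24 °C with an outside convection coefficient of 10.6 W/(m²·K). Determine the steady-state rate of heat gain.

Q ≈ 596 W

Each spherical layer contributes R = (1/r_i − 1/r_o)/(4πk):
R_cast iron shell = (1/0.135 − 1/0.148)/(4π×53.6) = 9.66×10^-4 K/W
R_outer film = 1/(h·4πr_o²) = 1/(10.6×4π×0.148²) = 0.3427 K/W
R_total = 0.3437 K/W
Q = ΔT/R_total = 205/0.3437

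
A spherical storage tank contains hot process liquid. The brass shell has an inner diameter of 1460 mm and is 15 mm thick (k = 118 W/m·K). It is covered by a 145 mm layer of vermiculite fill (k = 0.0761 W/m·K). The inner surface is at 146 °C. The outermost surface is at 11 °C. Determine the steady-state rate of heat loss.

Radial (spherical) resistances in series:
R_brass shell = (1/0.73 − 1/0.745)/(4π×118) = 1.86×10^-5 K/W
R_vermiculite fill = (1/0.745 − 1/0.89)/(4π×0.0761) = 0.2287 K/W
R_total = 0.2287 K/W
Q = ΔT/R_total = 135/0.2287

Q ≈ 590 W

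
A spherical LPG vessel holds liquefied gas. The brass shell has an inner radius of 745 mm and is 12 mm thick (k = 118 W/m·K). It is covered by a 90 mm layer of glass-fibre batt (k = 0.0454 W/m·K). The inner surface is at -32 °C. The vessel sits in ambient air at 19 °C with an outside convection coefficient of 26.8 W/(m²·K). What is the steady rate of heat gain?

For a spherical shell R = (1/r₁ − 1/r₂)/(4πk); film R = 1/(h·4πr²). In series:
R_brass shell = (1/0.745 − 1/0.757)/(4π×118) = 1.435×10^-5 K/W
R_glass-fibre batt = (1/0.757 − 1/0.847)/(4π×0.0454) = 0.246 K/W
R_outer film = 1/(h·4πr_o²) = 1/(26.8×4π×0.847²) = 0.004139 K/W
R_total = 0.2502 K/W
Q = ΔT/R_total = 51/0.2502

Q ≈ 204 W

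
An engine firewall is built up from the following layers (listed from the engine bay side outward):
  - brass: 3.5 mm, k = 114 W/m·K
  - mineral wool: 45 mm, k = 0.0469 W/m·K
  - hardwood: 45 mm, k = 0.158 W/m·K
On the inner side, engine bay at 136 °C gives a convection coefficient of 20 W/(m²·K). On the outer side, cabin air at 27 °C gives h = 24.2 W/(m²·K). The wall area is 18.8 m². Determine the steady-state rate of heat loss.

Q ≈ 1530 W

Series thermal resistances:
R_inner film = 1/(h_i·A) = 1/(20×18.8) = 0.00266 K/W
R_brass = L/(kA) = 0.0035/(114×18.8) = 1.633×10^-6 K/W
R_mineral wool = L/(kA) = 0.045/(0.0469×18.8) = 0.05104 K/W
R_hardwood = L/(kA) = 0.045/(0.158×18.8) = 0.01515 K/W
R_outer film = 1/(h_o·A) = 1/(24.2×18.8) = 0.002198 K/W
R_total = 0.07105 K/W
Q = ΔT / R_total = 109 / 0.07105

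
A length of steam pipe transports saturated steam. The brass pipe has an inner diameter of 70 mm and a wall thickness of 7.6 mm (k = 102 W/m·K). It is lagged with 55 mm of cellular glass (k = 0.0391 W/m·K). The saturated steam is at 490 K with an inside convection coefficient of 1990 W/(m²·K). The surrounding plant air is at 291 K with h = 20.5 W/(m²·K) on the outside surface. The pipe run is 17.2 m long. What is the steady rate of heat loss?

Radial resistances (cylindrical: R_cond = ln(r_o/r_i)/(2πkL), R_conv = 1/(h·2πrL)):
R_inner film = 1/(h_i·2πr₁L) = 1/(1990×2π×0.035×17.2) = 1.329×10^-4 K/W
R_brass pipe wall = ln(42.6/35)/(2π×102×17.2) = 1.783×10^-5 K/W
R_cellular glass = ln(97.6/42.6)/(2π×0.0391×17.2) = 0.1962 K/W
R_outer film = 1/(h_o·2πr_oL) = 1/(20.5×2π×0.0976×17.2) = 0.004625 K/W
R_total = 0.201 K/W
Q = ΔT/R_total = 199/0.201

Q ≈ 990 W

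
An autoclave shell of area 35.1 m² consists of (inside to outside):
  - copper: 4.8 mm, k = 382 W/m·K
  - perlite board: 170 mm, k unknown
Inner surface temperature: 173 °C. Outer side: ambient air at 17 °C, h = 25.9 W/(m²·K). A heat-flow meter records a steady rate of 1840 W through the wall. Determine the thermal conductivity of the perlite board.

Thermal resistances in series:
R_copper = L/(kA) = 0.0048/(382×35.1) = 3.58×10^-7 K/W
R_outer film = 1/(h_o·A) = 1/(25.9×35.1) = 0.0011 K/W
Sum of known resistances R_other = 0.0011 K/W
Total R = ΔT/Q = 156/1840 = 0.08478 K/W
R_perlite board = R_total − R_other = 0.08368 K/W
k = L/(R·A) = 0.17/(0.08368×35.1)

k ≈ 0.0579 W/(m·K)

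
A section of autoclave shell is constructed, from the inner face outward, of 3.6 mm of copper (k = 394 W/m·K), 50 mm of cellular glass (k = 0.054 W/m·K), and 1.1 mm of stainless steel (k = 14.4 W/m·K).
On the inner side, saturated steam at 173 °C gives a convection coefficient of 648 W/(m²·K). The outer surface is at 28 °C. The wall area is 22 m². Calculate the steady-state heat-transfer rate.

Q ≈ 3440 W

Thermal resistances in series:
R_inner film = 1/(h_i·A) = 1/(648×22) = 7.015×10^-5 K/W
R_copper = L/(kA) = 0.0036/(394×22) = 4.153×10^-7 K/W
R_cellular glass = L/(kA) = 0.05/(0.054×22) = 0.04209 K/W
R_stainless steel = L/(kA) = 0.0011/(14.4×22) = 3.472×10^-6 K/W
R_total = 0.04216 K/W
Q = ΔT / R_total = 145 / 0.04216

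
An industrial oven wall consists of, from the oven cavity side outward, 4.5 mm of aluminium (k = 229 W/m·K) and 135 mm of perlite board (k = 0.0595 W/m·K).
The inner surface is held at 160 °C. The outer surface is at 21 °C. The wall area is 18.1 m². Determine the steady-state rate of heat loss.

Q ≈ 1110 W

Thermal resistances in series:
R_aluminium = L/(kA) = 0.0045/(229×18.1) = 1.086×10^-6 K/W
R_perlite board = L/(kA) = 0.135/(0.0595×18.1) = 0.1254 K/W
R_total = 0.1254 K/W
Q = ΔT / R_total = 139 / 0.1254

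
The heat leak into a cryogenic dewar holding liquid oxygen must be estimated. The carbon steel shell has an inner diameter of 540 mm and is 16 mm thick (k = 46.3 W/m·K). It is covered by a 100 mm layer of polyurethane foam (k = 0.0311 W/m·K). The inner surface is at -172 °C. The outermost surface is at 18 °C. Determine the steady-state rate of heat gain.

Q ≈ 82 W

Each spherical layer contributes R = (1/r_i − 1/r_o)/(4πk):
R_carbon steel shell = (1/0.27 − 1/0.286)/(4π×46.3) = 3.561×10^-4 K/W
R_polyurethane foam = (1/0.286 − 1/0.386)/(4π×0.0311) = 2.318 K/W
R_total = 2.318 K/W
Q = ΔT/R_total = 190/2.318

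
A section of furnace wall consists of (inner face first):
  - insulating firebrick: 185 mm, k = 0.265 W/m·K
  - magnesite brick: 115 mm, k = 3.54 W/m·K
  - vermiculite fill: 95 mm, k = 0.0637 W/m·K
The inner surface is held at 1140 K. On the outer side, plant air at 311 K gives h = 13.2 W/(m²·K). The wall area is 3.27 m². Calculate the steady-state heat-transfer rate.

Thermal resistances in series:
R_insulating firebrick = L/(kA) = 0.185/(0.265×3.27) = 0.2135 K/W
R_magnesite brick = L/(kA) = 0.115/(3.54×3.27) = 0.009935 K/W
R_vermiculite fill = L/(kA) = 0.095/(0.0637×3.27) = 0.4561 K/W
R_outer film = 1/(h_o·A) = 1/(13.2×3.27) = 0.02317 K/W
R_total = 0.7027 K/W
Q = ΔT / R_total = 829 / 0.7027

Q ≈ 1180 W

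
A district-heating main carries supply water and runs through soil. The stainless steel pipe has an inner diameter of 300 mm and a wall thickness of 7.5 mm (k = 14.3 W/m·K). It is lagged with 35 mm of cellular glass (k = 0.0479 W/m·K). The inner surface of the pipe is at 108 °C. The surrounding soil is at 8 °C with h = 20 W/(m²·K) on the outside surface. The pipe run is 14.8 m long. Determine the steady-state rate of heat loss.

Treating each annulus and film as a series resistance:
R_stainless steel pipe wall = ln(157.5/150)/(2π×14.3×14.8) = 3.669×10^-5 K/W
R_cellular glass = ln(192.5/157.5)/(2π×0.0479×14.8) = 0.04505 K/W
R_outer film = 1/(h_o·2πr_oL) = 1/(20×2π×0.1925×14.8) = 0.002793 K/W
R_total = 0.04788 K/W
Q = ΔT/R_total = 100/0.04788

Q ≈ 2090 W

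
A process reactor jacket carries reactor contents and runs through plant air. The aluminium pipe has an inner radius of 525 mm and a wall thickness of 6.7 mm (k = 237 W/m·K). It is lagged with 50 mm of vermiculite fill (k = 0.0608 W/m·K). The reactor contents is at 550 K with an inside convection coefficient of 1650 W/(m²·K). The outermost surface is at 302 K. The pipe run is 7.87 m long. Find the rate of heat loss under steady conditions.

Q ≈ 8290 W

Treating each annulus and film as a series resistance:
R_inner film = 1/(h_i·2πr₁L) = 1/(1650×2π×0.525×7.87) = 2.335×10^-5 K/W
R_aluminium pipe wall = ln(531.7/525)/(2π×237×7.87) = 1.082×10^-6 K/W
R_vermiculite fill = ln(581.7/531.7)/(2π×0.0608×7.87) = 0.02989 K/W
R_total = 0.02992 K/W
Q = ΔT/R_total = 248/0.02992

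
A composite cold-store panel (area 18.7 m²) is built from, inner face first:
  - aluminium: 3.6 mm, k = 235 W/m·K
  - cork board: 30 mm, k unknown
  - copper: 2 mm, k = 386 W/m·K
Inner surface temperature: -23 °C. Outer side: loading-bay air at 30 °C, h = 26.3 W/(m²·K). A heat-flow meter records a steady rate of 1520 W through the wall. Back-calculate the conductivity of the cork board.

Thermal resistances in series:
R_aluminium = L/(kA) = 0.0036/(235×18.7) = 8.192×10^-7 K/W
R_copper = L/(kA) = 0.002/(386×18.7) = 2.771×10^-7 K/W
R_outer film = 1/(h_o·A) = 1/(26.3×18.7) = 0.002033 K/W
Sum of known resistances R_other = 0.002034 K/W
Total R = ΔT/Q = 53/1520 = 0.03487 K/W
R_cork board = R_total − R_other = 0.03283 K/W
k = L/(R·A) = 0.03/(0.03283×18.7)

k ≈ 0.0489 W/(m·K)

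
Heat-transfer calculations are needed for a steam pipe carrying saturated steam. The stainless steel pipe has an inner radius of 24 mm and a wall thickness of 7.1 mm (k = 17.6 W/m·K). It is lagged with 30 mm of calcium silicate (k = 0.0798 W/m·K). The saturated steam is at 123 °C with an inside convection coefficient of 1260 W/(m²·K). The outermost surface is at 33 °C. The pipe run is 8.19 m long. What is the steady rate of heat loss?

Q ≈ 544 W

Radial resistances (cylindrical: R_cond = ln(r_o/r_i)/(2πkL), R_conv = 1/(h·2πrL)):
R_inner film = 1/(h_i·2πr₁L) = 1/(1260×2π×0.024×8.19) = 6.426×10^-4 K/W
R_stainless steel pipe wall = ln(31.1/24)/(2π×17.6×8.19) = 2.861×10^-4 K/W
R_calcium silicate = ln(61.1/31.1)/(2π×0.0798×8.19) = 0.1644 K/W
R_total = 0.1654 K/W
Q = ΔT/R_total = 90/0.1654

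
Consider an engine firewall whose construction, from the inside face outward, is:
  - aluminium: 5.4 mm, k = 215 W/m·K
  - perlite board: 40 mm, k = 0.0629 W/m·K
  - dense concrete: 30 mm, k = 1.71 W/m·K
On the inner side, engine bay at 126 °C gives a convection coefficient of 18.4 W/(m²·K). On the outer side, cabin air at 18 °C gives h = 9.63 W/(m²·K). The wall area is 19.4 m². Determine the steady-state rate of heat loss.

Thermal resistances in series:
R_inner film = 1/(h_i·A) = 1/(18.4×19.4) = 0.002801 K/W
R_aluminium = L/(kA) = 0.0054/(215×19.4) = 1.295×10^-6 K/W
R_perlite board = L/(kA) = 0.04/(0.0629×19.4) = 0.03278 K/W
R_dense concrete = L/(kA) = 0.03/(1.71×19.4) = 9.043×10^-4 K/W
R_outer film = 1/(h_o·A) = 1/(9.63×19.4) = 0.005353 K/W
R_total = 0.04184 K/W
Q = ΔT / R_total = 108 / 0.04184

Q ≈ 2580 W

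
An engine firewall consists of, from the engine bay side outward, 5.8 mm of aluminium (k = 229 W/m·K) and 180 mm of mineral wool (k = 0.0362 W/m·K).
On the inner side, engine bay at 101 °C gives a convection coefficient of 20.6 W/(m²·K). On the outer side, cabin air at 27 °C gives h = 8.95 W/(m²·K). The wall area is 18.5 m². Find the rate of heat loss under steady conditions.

Q ≈ 267 W

Using the resistance-network approach (series):
R_inner film = 1/(h_i·A) = 1/(20.6×18.5) = 0.002624 K/W
R_aluminium = L/(kA) = 0.0058/(229×18.5) = 1.369×10^-6 K/W
R_mineral wool = L/(kA) = 0.18/(0.0362×18.5) = 0.2688 K/W
R_outer film = 1/(h_o·A) = 1/(8.95×18.5) = 0.00604 K/W
R_total = 0.2774 K/W
Q = ΔT / R_total = 74 / 0.2774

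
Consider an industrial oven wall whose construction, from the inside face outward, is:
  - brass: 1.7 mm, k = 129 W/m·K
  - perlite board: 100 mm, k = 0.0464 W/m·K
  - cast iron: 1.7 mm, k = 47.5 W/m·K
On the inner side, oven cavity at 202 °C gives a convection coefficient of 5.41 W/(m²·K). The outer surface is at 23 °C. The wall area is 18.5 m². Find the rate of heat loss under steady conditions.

Treating each layer as a thermal resistance in series:
R_inner film = 1/(h_i·A) = 1/(5.41×18.5) = 0.009992 K/W
R_brass = L/(kA) = 0.0017/(129×18.5) = 7.123×10^-7 K/W
R_perlite board = L/(kA) = 0.1/(0.0464×18.5) = 0.1165 K/W
R_cast iron = L/(kA) = 0.0017/(47.5×18.5) = 1.935×10^-6 K/W
R_total = 0.1265 K/W
Q = ΔT / R_total = 179 / 0.1265

Q ≈ 1420 W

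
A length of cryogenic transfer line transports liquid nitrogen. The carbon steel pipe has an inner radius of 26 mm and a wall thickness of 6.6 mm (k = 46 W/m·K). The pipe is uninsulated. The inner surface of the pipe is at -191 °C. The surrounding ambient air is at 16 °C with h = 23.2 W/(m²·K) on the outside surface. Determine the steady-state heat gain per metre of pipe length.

q′ ≈ 980 W/m

Cylindrical conduction, so R = ln(r₂/r₁)/(2πkL) per layer, in series:
R_carbon steel pipe wall = ln(32.6/26)/(2π×46×1) = 7.827×10^-4 K/W
R_outer film = 1/(h_o·2πr_oL) = 1/(23.2×2π×0.0326×1) = 0.2104 K/W
R_total = 0.2112 K/W
Q = ΔT/R_total = 207/0.2112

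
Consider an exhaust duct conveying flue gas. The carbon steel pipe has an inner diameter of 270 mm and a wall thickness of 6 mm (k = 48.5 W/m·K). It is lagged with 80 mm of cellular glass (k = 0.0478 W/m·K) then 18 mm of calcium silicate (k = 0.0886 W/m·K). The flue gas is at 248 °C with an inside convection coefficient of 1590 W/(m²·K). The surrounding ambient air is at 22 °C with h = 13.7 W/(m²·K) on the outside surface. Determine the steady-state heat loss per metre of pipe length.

Per-layer cylindrical resistances, series-summed:
R_inner film = 1/(h_i·2πr₁L) = 1/(1590×2π×0.135×1) = 7.415×10^-4 K/W
R_carbon steel pipe wall = ln(141/135)/(2π×48.5×1) = 1.427×10^-4 K/W
R_cellular glass = ln(221/141)/(2π×0.0478×1) = 1.496 K/W
R_calcium silicate = ln(239/221)/(2π×0.0886×1) = 0.1407 K/W
R_outer film = 1/(h_o·2πr_oL) = 1/(13.7×2π×0.239×1) = 0.04861 K/W
R_total = 1.686 K/W
Q = ΔT/R_total = 226/1.686

q′ ≈ 134 W/m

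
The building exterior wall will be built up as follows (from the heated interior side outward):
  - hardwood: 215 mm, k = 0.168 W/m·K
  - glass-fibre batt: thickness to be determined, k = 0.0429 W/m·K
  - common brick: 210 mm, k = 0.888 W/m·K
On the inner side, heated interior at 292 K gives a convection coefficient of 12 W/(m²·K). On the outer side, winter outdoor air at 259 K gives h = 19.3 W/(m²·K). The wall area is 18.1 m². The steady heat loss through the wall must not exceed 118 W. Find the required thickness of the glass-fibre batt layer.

L ≈ 146 mm

Thermal resistances in series:
R_inner film = 1/(h_i·A) = 1/(12×18.1) = 0.004604 K/W
R_hardwood = L/(kA) = 0.215/(0.168×18.1) = 0.07071 K/W
R_common brick = L/(kA) = 0.21/(0.888×18.1) = 0.01307 K/W
R_outer film = 1/(h_o·A) = 1/(19.3×18.1) = 0.002863 K/W
Sum of the known resistances R_other = 0.09124 K/W
Required total resistance R_tot = ΔT/Q_allow = 33/118 = 0.2797 K/W
R_glass-fibre batt = R_tot − R_other = 0.1884 K/W
L = R·k·A = 0.1884×0.0429×18.1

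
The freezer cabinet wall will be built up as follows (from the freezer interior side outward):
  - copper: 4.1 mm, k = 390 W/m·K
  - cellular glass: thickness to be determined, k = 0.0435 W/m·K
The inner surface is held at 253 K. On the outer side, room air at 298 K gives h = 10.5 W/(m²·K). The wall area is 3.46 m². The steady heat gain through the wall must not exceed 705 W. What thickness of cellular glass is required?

Treating each layer as a thermal resistance in series:
R_copper = L/(kA) = 0.0041/(390×3.46) = 3.038×10^-6 K/W
R_outer film = 1/(h_o·A) = 1/(10.5×3.46) = 0.02753 K/W
Sum of the known resistances R_other = 0.02753 K/W
Required total resistance R_tot = ΔT/Q_allow = 45/705 = 0.06383 K/W
R_cellular glass = R_tot − R_other = 0.0363 K/W
L = R·k·A = 0.0363×0.0435×3.46

L ≈ 5.46 mm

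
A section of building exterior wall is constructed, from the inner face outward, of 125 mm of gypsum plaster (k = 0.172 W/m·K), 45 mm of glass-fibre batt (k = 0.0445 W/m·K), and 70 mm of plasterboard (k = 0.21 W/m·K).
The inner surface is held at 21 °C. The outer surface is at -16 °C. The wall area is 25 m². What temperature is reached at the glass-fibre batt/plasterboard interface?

T ≈ -10 °C

Series thermal resistances:
R_gypsum plaster = L/(kA) = 0.125/(0.172×25) = 0.02907 K/W
R_glass-fibre batt = L/(kA) = 0.045/(0.0445×25) = 0.04045 K/W
R_plasterboard = L/(kA) = 0.07/(0.21×25) = 0.01333 K/W
R_total = 0.08285 K/W;  Q = ΔT/R_total = 37/0.08285 = 446.6 W
T_interface = T_inner − Q·ΣR(inner→interface) = 21 − 447×0.06952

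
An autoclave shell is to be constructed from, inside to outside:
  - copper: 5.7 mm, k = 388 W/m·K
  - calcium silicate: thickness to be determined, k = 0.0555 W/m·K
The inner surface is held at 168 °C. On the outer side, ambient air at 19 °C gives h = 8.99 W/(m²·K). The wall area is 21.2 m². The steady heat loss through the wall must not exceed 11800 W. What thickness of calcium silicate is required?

L ≈ 8.68 mm

Model the wall as resistances in series:
R_copper = L/(kA) = 0.0057/(388×21.2) = 6.93×10^-7 K/W
R_outer film = 1/(h_o·A) = 1/(8.99×21.2) = 0.005247 K/W
Sum of the known resistances R_other = 0.005248 K/W
Required total resistance R_tot = ΔT/Q_allow = 149/11800 = 0.01263 K/W
R_calcium silicate = R_tot − R_other = 0.00738 K/W
L = R·k·A = 0.00738×0.0555×21.2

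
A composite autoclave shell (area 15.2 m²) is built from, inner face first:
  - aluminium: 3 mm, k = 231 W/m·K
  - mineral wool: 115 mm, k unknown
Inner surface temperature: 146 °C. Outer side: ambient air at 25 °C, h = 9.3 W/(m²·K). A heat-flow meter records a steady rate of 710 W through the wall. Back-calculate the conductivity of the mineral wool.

k ≈ 0.0463 W/(m·K)

Series thermal resistances:
R_aluminium = L/(kA) = 0.003/(231×15.2) = 8.544×10^-7 K/W
R_outer film = 1/(h_o·A) = 1/(9.3×15.2) = 0.007074 K/W
Sum of known resistances R_other = 0.007075 K/W
Total R = ΔT/Q = 121/710 = 0.1704 K/W
R_mineral wool = R_total − R_other = 0.1633 K/W
k = L/(R·A) = 0.115/(0.1633×15.2)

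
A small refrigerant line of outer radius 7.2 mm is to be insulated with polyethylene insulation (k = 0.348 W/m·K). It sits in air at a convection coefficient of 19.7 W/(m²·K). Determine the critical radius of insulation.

r_cr ≈ 17.7 mm

For a cylinder r_cr = k/h = 0.348/19.7
r_cr = 17.7 mm; since the bare radius (7.2 mm) is below r_cr, adding a thin layer of insulation will *increase* heat loss.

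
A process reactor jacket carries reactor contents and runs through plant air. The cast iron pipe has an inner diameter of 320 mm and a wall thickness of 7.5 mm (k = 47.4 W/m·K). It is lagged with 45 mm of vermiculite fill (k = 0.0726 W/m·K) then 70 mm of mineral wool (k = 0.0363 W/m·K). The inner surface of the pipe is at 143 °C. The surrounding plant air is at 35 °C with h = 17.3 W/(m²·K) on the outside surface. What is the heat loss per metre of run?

Radial resistances (cylindrical: R_cond = ln(r_o/r_i)/(2πkL), R_conv = 1/(h·2πrL)):
R_cast iron pipe wall = ln(167.5/160)/(2π×47.4×1) = 1.538×10^-4 K/W
R_vermiculite fill = ln(212.5/167.5)/(2π×0.0726×1) = 0.5217 K/W
R_mineral wool = ln(282.5/212.5)/(2π×0.0363×1) = 1.248 K/W
R_outer film = 1/(h_o·2πr_oL) = 1/(17.3×2π×0.2825×1) = 0.03257 K/W
R_total = 1.803 K/W
Q = ΔT/R_total = 108/1.803

q′ ≈ 59.9 W/m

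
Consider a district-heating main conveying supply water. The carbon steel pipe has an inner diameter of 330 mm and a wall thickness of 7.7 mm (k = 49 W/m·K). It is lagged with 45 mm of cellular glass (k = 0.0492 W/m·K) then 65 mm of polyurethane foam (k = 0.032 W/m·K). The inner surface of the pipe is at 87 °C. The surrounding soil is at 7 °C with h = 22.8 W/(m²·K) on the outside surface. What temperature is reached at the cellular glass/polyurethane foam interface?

Cylindrical conduction, so R = ln(r₂/r₁)/(2πkL) per layer, in series:
R_carbon steel pipe wall = ln(172.7/165)/(2π×49×1) = 1.481×10^-4 K/W
R_cellular glass = ln(217.7/172.7)/(2π×0.0492×1) = 0.7491 K/W
R_polyurethane foam = ln(282.7/217.7)/(2π×0.032×1) = 1.299 K/W
R_outer film = 1/(h_o·2πr_oL) = 1/(22.8×2π×0.2827×1) = 0.02469 K/W
R_total = 2.073 K/W
Q = ΔT/R_total = 80/2.073
Q = 38.6 W/m
T_interface = T_inner − Q·ΣR(inner→interface) = 87 − 38.6×0.7492

T ≈ 58.1 °C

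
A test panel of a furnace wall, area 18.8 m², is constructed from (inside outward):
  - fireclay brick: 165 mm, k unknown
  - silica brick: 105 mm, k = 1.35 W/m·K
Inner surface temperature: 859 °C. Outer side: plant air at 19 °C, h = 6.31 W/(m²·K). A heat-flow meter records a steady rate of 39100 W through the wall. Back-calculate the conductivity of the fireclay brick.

k ≈ 0.984 W/(m·K)

Series thermal resistances:
R_silica brick = L/(kA) = 0.105/(1.35×18.8) = 0.004137 K/W
R_outer film = 1/(h_o·A) = 1/(6.31×18.8) = 0.00843 K/W
Sum of known resistances R_other = 0.01257 K/W
Total R = ΔT/Q = 840/39100 = 0.02148 K/W
R_fireclay brick = R_total − R_other = 0.008917 K/W
k = L/(R·A) = 0.165/(0.008917×18.8)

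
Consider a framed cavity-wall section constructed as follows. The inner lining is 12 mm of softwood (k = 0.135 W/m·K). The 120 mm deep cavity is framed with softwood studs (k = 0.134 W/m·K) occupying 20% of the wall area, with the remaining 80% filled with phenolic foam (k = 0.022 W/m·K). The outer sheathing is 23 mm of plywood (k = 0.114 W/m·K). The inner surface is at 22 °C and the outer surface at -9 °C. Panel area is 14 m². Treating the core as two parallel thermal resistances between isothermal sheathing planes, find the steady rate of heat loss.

Q ≈ 145 W

Sheathing layers in series; stud and cavity paths in parallel between them.
R_inner = 0.012/(0.135×14) = 0.006349 K/W
R_stud  = 0.12/(0.134×0.2×14) = 0.3198 K/W
R_cav   = 0.12/(0.022×0.8×14) = 0.487 K/W
1/R_core = 1/R_stud + 1/R_cav → R_core = 0.1931 K/W
R_outer = 0.023/(0.114×14) = 0.01441 K/W
R_total = 0.2138 K/W
Q = ΔT/R_total = 31/0.2138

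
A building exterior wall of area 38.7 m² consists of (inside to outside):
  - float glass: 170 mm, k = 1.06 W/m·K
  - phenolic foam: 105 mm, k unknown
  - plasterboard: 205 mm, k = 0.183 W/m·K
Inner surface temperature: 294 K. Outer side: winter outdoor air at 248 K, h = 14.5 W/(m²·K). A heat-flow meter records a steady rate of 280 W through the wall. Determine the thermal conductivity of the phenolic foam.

k ≈ 0.021 W/(m·K)

Series thermal resistances:
R_float glass = L/(kA) = 0.17/(1.06×38.7) = 0.004144 K/W
R_plasterboard = L/(kA) = 0.205/(0.183×38.7) = 0.02895 K/W
R_outer film = 1/(h_o·A) = 1/(14.5×38.7) = 0.001782 K/W
Sum of known resistances R_other = 0.03487 K/W
Total R = ΔT/Q = 46/280 = 0.1643 K/W
R_phenolic foam = R_total − R_other = 0.1294 K/W
k = L/(R·A) = 0.105/(0.1294×38.7)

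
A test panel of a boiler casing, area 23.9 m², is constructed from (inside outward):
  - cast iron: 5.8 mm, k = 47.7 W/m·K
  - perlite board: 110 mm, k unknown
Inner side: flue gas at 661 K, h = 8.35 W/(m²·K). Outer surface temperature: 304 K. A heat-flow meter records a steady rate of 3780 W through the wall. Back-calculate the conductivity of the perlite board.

Treating each layer as a thermal resistance in series:
R_inner film = 1/(h_i·A) = 1/(8.35×23.9) = 0.005011 K/W
R_cast iron = L/(kA) = 0.0058/(47.7×23.9) = 5.088×10^-6 K/W
Sum of known resistances R_other = 0.005016 K/W
Total R = ΔT/Q = 357/3780 = 0.09444 K/W
R_perlite board = R_total − R_other = 0.08943 K/W
k = L/(R·A) = 0.11/(0.08943×23.9)

k ≈ 0.0515 W/(m·K)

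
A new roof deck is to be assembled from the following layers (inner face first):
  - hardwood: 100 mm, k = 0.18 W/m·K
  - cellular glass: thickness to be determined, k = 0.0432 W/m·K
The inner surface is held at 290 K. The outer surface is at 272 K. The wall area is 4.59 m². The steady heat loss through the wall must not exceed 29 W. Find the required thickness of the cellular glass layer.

Using the resistance-network approach (series):
R_hardwood = L/(kA) = 0.1/(0.18×4.59) = 0.121 K/W
Sum of the known resistances R_other = 0.121 K/W
Required total resistance R_tot = ΔT/Q_allow = 18/29 = 0.6207 K/W
R_cellular glass = R_tot − R_other = 0.4997 K/W
L = R·k·A = 0.4997×0.0432×4.59

L ≈ 99.1 mm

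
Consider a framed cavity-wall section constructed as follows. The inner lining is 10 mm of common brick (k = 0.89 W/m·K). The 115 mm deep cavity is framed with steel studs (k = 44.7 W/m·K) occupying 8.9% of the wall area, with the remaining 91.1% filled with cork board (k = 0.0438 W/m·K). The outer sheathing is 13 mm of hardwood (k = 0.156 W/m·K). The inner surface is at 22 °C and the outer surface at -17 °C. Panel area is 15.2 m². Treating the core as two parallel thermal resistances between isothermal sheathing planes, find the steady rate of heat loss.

Sheathing layers in series; stud and cavity paths in parallel between them.
R_inner = 0.01/(0.89×15.2) = 7.392×10^-4 K/W
R_stud  = 0.115/(44.7×0.089×15.2) = 0.001902 K/W
R_cav   = 0.115/(0.0438×0.911×15.2) = 0.1896 K/W
1/R_core = 1/R_stud + 1/R_cav → R_core = 0.001883 K/W
R_outer = 0.013/(0.156×15.2) = 0.005482 K/W
R_total = 0.008105 K/W
Q = ΔT/R_total = 39/0.008105

Q ≈ 4810 W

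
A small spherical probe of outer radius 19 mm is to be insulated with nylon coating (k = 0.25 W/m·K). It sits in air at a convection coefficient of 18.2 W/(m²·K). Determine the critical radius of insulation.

r_cr ≈ 27.5 mm

For a sphere r_cr = 2k/h = 2×0.25/18.2
r_cr = 27.5 mm; since the bare radius (19 mm) is below r_cr, adding a thin layer of insulation will *increase* heat loss.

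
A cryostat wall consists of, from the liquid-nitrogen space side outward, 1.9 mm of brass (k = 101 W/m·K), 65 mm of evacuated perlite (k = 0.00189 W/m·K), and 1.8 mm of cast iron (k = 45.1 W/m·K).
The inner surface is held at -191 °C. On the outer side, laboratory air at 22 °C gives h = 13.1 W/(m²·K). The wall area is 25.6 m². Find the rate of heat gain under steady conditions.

Q ≈ 158 W

Thermal resistances in series:
R_brass = L/(kA) = 0.0019/(101×25.6) = 7.348×10^-7 K/W
R_evacuated perlite = L/(kA) = 0.065/(0.00189×25.6) = 1.343 K/W
R_cast iron = L/(kA) = 0.0018/(45.1×25.6) = 1.559×10^-6 K/W
R_outer film = 1/(h_o·A) = 1/(13.1×25.6) = 0.002982 K/W
R_total = 1.346 K/W
Q = ΔT / R_total = 213 / 1.346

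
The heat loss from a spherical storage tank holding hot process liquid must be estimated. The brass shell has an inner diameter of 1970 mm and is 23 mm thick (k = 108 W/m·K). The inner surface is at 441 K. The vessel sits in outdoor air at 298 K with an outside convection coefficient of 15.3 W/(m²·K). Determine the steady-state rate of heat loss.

Q ≈ 27800 W

Each spherical layer contributes R = (1/r_i − 1/r_o)/(4πk):
R_brass shell = (1/0.985 − 1/1.008)/(4π×108) = 1.707×10^-5 K/W
R_outer film = 1/(h·4πr_o²) = 1/(15.3×4π×1.008²) = 0.005119 K/W
R_total = 0.005136 K/W
Q = ΔT/R_total = 143/0.005136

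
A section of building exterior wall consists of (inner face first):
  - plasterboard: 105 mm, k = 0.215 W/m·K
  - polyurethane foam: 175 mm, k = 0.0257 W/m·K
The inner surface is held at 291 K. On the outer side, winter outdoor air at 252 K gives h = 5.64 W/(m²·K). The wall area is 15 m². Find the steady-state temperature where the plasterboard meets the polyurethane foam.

T ≈ 288 K

Thermal resistances in series:
R_plasterboard = L/(kA) = 0.105/(0.215×15) = 0.03256 K/W
R_polyurethane foam = L/(kA) = 0.175/(0.0257×15) = 0.454 K/W
R_outer film = 1/(h_o·A) = 1/(5.64×15) = 0.01182 K/W
R_total = 0.4983 K/W;  Q = ΔT/R_total = 39/0.4983 = 78.26 W
T_interface = T_inner − Q·ΣR(inner→interface) = 291 − 78.3×0.03256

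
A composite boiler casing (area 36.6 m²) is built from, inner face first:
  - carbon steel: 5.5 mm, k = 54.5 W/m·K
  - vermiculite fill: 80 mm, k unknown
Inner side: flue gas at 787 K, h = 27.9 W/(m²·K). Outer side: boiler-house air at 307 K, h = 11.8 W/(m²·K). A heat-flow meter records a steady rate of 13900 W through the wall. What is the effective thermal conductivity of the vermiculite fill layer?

k ≈ 0.07 W/(m·K)

Thermal resistances in series:
R_inner film = 1/(h_i·A) = 1/(27.9×36.6) = 9.793×10^-4 K/W
R_carbon steel = L/(kA) = 0.0055/(54.5×36.6) = 2.757×10^-6 K/W
R_outer film = 1/(h_o·A) = 1/(11.8×36.6) = 0.002315 K/W
Sum of known resistances R_other = 0.003298 K/W
Total R = ΔT/Q = 480/13900 = 0.03453 K/W
R_vermiculite fill = R_total − R_other = 0.03123 K/W
k = L/(R·A) = 0.08/(0.03123×36.6)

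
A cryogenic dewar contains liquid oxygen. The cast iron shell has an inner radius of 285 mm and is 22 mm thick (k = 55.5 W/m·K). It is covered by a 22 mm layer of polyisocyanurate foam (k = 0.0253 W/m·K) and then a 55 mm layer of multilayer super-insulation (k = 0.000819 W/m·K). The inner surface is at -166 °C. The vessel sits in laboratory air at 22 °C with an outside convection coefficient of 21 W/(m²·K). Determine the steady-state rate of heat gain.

For a spherical shell R = (1/r₁ − 1/r₂)/(4πk); film R = 1/(h·4πr²). In series:
R_cast iron shell = (1/0.285 − 1/0.307)/(4π×55.5) = 3.605×10^-4 K/W
R_polyisocyanurate foam = (1/0.307 − 1/0.329)/(4π×0.0253) = 0.6851 K/W
R_multilayer super-insulation = (1/0.329 − 1/0.384)/(4π×0.000819) = 42.3 K/W
R_outer film = 1/(h·4πr_o²) = 1/(21×4π×0.384²) = 0.0257 K/W
R_total = 43.01 K/W
Q = ΔT/R_total = 188/43.01

Q ≈ 4.37 W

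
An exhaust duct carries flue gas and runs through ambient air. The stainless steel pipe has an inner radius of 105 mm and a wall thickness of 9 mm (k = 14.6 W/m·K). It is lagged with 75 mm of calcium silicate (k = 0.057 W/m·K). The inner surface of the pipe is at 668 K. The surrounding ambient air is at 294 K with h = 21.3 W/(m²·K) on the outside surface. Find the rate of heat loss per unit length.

Cylindrical conduction, so R = ln(r₂/r₁)/(2πkL) per layer, in series:
R_stainless steel pipe wall = ln(114/105)/(2π×14.6×1) = 8.965×10^-4 K/W
R_calcium silicate = ln(189/114)/(2π×0.057×1) = 1.412 K/W
R_outer film = 1/(h_o·2πr_oL) = 1/(21.3×2π×0.189×1) = 0.03953 K/W
R_total = 1.452 K/W
Q = ΔT/R_total = 374/1.452

q′ ≈ 258 W/m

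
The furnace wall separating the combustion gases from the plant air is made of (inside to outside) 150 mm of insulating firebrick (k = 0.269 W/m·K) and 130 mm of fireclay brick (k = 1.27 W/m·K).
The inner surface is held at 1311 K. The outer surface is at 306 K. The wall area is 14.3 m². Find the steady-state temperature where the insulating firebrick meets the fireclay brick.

T ≈ 462 K

Series thermal resistances:
R_insulating firebrick = L/(kA) = 0.15/(0.269×14.3) = 0.03899 K/W
R_fireclay brick = L/(kA) = 0.13/(1.27×14.3) = 0.007158 K/W
R_total = 0.04615 K/W;  Q = ΔT/R_total = 1005/0.04615 = 21780 W
T_interface = T_inner − Q·ΣR(inner→interface) = 1311 − 21800×0.03899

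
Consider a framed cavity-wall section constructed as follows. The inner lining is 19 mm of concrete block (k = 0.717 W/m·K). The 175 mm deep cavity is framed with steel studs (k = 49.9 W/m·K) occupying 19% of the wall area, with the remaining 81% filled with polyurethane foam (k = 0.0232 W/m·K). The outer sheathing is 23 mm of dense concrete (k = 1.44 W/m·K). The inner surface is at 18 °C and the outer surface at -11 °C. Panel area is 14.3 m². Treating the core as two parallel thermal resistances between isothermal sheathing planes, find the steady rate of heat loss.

Q ≈ 6810 W

Sheathing layers in series; stud and cavity paths in parallel between them.
R_inner = 0.019/(0.717×14.3) = 0.001853 K/W
R_stud  = 0.175/(49.9×0.19×14.3) = 0.001291 K/W
R_cav   = 0.175/(0.0232×0.81×14.3) = 0.6512 K/W
1/R_core = 1/R_stud + 1/R_cav → R_core = 0.001288 K/W
R_outer = 0.023/(1.44×14.3) = 0.001117 K/W
R_total = 0.004258 K/W
Q = ΔT/R_total = 29/0.004258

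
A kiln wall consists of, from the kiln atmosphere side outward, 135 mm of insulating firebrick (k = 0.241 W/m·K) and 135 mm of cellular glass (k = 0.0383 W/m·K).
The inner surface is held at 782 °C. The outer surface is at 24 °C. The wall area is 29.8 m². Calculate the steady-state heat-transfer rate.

Q ≈ 5530 W

Thermal resistances in series:
R_insulating firebrick = L/(kA) = 0.135/(0.241×29.8) = 0.0188 K/W
R_cellular glass = L/(kA) = 0.135/(0.0383×29.8) = 0.1183 K/W
R_total = 0.1371 K/W
Q = ΔT / R_total = 758 / 0.1371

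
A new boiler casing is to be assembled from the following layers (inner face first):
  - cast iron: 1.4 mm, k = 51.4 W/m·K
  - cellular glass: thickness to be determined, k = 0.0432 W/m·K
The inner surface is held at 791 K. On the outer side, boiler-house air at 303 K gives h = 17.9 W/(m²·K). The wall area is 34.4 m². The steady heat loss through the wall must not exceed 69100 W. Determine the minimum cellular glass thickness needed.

L ≈ 8.08 mm

Treating each layer as a thermal resistance in series:
R_cast iron = L/(kA) = 0.0014/(51.4×34.4) = 7.918×10^-7 K/W
R_outer film = 1/(h_o·A) = 1/(17.9×34.4) = 0.001624 K/W
Sum of the known resistances R_other = 0.001625 K/W
Required total resistance R_tot = ΔT/Q_allow = 488/69100 = 0.007062 K/W
R_cellular glass = R_tot − R_other = 0.005437 K/W
L = R·k·A = 0.005437×0.0432×34.4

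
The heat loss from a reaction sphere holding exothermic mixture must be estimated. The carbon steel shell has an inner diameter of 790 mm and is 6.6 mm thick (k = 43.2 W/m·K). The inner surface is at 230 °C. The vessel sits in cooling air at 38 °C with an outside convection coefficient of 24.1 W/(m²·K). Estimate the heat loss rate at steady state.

Q ≈ 9340 W

Spherical conduction: R = (1/r_in − 1/r_out)/(4πk) per layer; series-sum.
R_carbon steel shell = (1/0.395 − 1/0.4016)/(4π×43.2) = 7.664×10^-5 K/W
R_outer film = 1/(h·4πr_o²) = 1/(24.1×4π×0.4016²) = 0.02047 K/W
R_total = 0.02055 K/W
Q = ΔT/R_total = 192/0.02055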